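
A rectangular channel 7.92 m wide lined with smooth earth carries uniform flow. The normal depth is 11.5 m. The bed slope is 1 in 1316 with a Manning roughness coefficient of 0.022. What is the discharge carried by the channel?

Flow area A = b·y = 7.92 × 11.5 = 91.08 m². Wetted perimeter P = b + 2y = 7.92 + 2×11.5 = 30.92 m.
Hydraulic radius R = A/P = 91.08/30.92 = 2.946 m.
Manning's equation: Q = (1/n) A R^(2/3) S^(1/2) = (1/0.022) × 91.08 × 2.946^(2/3) × 0.0007599^(1/2) = 235 m³/s.

Q = 235 m³/s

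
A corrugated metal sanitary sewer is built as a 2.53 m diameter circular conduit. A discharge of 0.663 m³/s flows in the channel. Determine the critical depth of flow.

y_c = 0.355 m

At critical depth, Q² T / (g A³) = 1, i.e. A³/T = Q²/g = 0.663²/9.81 = 0.04481.
Trying y = 0.442 m: A³/T = 0.1066 — high.
Trying y = 0.303 m: A³/T = 0.02408 — low.
Trying y = 0.355 m: A³/T = 0.04499 — matches.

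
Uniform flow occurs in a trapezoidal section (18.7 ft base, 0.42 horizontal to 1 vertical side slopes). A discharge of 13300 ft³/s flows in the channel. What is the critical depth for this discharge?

y_c = 21.2 ft

At critical depth, Q² T / (g A³) = 1, i.e. A³/T = Q²/g = 13300²/32.2 = 5493000.
At y = 17.7 ft: A³/T = 2949000 — low.
At y = 23.8 ft: A³/T = 8233000 — high.
At y = 21.2 ft: A³/T = 5490000 — ≈ 5493000.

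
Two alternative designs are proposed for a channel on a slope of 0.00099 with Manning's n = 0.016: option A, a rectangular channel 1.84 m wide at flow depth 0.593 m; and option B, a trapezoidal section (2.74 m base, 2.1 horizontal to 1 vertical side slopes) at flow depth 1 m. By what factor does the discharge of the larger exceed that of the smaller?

Channel A: Flow area A = b·y = 1.84 × 0.593 = 1.091 m². Wetted perimeter P = b + 2y = 1.84 + 2×0.593 = 3.026 m. Hydraulic radius R = A/P = 1.091/3.026 = 0.3606 m. Q_A = (1/0.016)·1.091·0.3606^(2/3)·√0.00099 = 1.087 m³/s.
Channel B: With bottom width b = 2.74 m and side slope z = 2.1: A = (b + zy)y = (2.74 + 2.1×1)×1 = 4.84 m²; P = b + 2y√(1+z²) = 2.74 + 2×1×2.326 = 7.392 m. Hydraulic radius R = A/P = 4.84/7.392 = 0.6548 m. Q_B = (1/0.016)·4.84·0.6548^(2/3)·√0.00099 = 7.177 m³/s.
The larger discharge is 7.177 m³/s and the smaller is 1.087 m³/s; the ratio is 6.6.

6.6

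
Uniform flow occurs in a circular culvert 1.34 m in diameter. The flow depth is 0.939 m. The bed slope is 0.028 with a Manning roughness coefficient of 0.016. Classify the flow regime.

For a circular section of diameter D = 1.34 m at depth y = 0.939 m, the central angle is θ = 2 arccos(1 − 2y/D) = 3.968 rad. Then A = (D²/8)(θ − sin θ) = 1.056 m² and P = Dθ/2 = 2.658 m.
Hydraulic radius R = A/P = 1.056/2.658 = 0.3971 m.
V = (1/n) R^(2/3) √S = (1/0.016) × 0.3971^(2/3) × √0.028 = 5.65 m/s. Hydraulic depth D_h = A/T = 1.056/1.227 = 0.8602 m.
Froude number Fr = V/√(g·D_h) = 5.65/√(9.81×0.8602) = 1.95, which is greater than 1, so the flow is supercritical.

supercritical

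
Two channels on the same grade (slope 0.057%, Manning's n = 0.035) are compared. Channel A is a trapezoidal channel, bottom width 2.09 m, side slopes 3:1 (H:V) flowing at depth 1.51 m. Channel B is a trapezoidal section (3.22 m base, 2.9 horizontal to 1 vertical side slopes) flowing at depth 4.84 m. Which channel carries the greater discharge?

channel B

Channel A: With bottom width b = 2.09 m and side slope z = 3: A = (b + zy)y = (2.09 + 3×1.51)×1.51 = 9.996 m²; P = b + 2y√(1+z²) = 2.09 + 2×1.51×3.162 = 11.64 m. Hydraulic radius R = A/P = 9.996/11.64 = 0.8588 m. Q_A = (1/0.035)·9.996·0.8588^(2/3)·√0.00057 = 6.161 m³/s.
Channel B: With bottom width b = 3.22 m and side slope z = 2.9: A = (b + zy)y = (3.22 + 2.9×4.84)×4.84 = 83.52 m²; P = b + 2y√(1+z²) = 3.22 + 2×4.84×3.068 = 32.91 m. Hydraulic radius R = A/P = 83.52/32.91 = 2.537 m. Q_B = (1/0.035)·83.52·2.537^(2/3)·√0.00057 = 106 m³/s.
Q_A = 6.161 m³/s vs Q_B = 106 m³/s, so channel B carries more.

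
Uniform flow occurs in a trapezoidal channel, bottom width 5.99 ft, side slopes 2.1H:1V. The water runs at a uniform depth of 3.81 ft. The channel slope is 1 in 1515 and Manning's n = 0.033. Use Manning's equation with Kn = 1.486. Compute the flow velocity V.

V = 1.99 ft/s

With bottom width b = 5.99 ft and side slope z = 2.1: A = (b + zy)y = (5.99 + 2.1×3.81)×3.81 = 53.31 ft²; P = b + 2y√(1+z²) = 5.99 + 2×3.81×2.326 = 23.71 ft.
Hydraulic radius R = A/P = 53.31/23.71 = 2.248 ft.
From Manning's equation, V = (1.486/n) R^(2/3) S^(1/2) = (1.486/0.033) × 2.248^(2/3) × 0.0006601^(1/2) = 1.99 ft/s.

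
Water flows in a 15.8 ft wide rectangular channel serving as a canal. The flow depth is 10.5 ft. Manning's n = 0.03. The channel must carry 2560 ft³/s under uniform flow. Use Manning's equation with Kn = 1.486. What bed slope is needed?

S = 0.013

Flow area A = b·y = 15.8 × 10.5 = 165.9 ft². Wetted perimeter P = b + 2y = 15.8 + 2×10.5 = 36.8 ft.
Hydraulic radius R = A/P = 165.9/36.8 = 4.508 ft.
From Manning's equation, S = [nQ / (1.486 A R^(2/3))]² = [0.03 × 2560 / (1.486 × 165.9 × 4.508^(2/3))]² = 0.013.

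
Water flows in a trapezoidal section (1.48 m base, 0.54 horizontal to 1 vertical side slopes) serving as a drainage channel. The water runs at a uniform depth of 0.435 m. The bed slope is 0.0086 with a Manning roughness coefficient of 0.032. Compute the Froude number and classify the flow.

subcritical

With bottom width b = 1.48 m and side slope z = 0.54: A = (b + zy)y = (1.48 + 0.54×0.435)×0.435 = 0.746 m²; P = b + 2y√(1+z²) = 1.48 + 2×0.435×1.136 = 2.469 m.
Hydraulic radius R = A/P = 0.746/2.469 = 0.3022 m.
V = (1/n) R^(2/3) √S = (1/0.032) × 0.3022^(2/3) × √0.0086 = 1.305 m/s. Hydraulic depth D_h = A/T = 0.746/1.95 = 0.3826 m.
Froude number Fr = V/√(g·D_h) = 1.305/√(9.81×0.3826) = 0.674, which is less than 1, so the flow is subcritical.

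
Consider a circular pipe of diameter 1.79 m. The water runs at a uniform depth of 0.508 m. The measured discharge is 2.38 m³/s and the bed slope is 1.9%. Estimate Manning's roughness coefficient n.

n = 0.015

For a circular section of diameter D = 1.79 m at depth y = 0.508 m, the central angle is θ = 2 arccos(1 − 2y/D) = 2.247 rad. Then A = (D²/8)(θ − sin θ) = 0.5878 m² and P = Dθ/2 = 2.011 m.
Hydraulic radius R = A/P = 0.5878/2.011 = 0.2922 m.
Rearranging Manning's equation: n = (1/Q) A R^(2/3) S^(1/2) = (1/2.38) × 0.5878 × 0.2922^(2/3) × √0.019 = 0.015.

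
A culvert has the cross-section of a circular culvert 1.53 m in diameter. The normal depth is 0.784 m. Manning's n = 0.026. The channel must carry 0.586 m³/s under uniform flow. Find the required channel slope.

S = 0.000911

For a circular section of diameter D = 1.53 m at depth y = 0.784 m, the central angle is θ = 2 arccos(1 − 2y/D) = 3.191 rad. Then A = (D²/8)(θ − sin θ) = 0.9483 m² and P = Dθ/2 = 2.441 m.
Hydraulic radius R = A/P = 0.9483/2.441 = 0.3885 m.
From Manning's equation, S = [nQ / (1 A R^(2/3))]² = [0.026 × 0.586 / (1 × 0.9483 × 0.3885^(2/3))]² = 0.000911.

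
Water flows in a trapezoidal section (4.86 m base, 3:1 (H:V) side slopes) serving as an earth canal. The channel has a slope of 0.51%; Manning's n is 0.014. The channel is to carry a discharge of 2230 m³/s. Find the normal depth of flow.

Manning's equation rearranged: A R^(2/3) = nQ / (1·√S) = 0.014 × 2230 / (√0.0051) = 437.2.
Try y = 5.83 m: A R^(2/3) = 278.4 — low.
Try y = 7.78 m: A R^(2/3) = 558.2 — high.
Try y = 7.04 m: A R^(2/3) = 437.8 — matches.

y_n = 7.04 m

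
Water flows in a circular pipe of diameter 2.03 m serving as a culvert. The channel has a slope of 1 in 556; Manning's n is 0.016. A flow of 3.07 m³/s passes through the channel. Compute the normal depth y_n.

y_n = 1.09 m

Manning's equation rearranged: A R^(2/3) = nQ / (1·√S) = 0.016 × 3.07 / (√0.001799) = 1.158.
Try y = 1.32 m: A R^(2/3) = 1.558 — over.
Try y = 0.827 m: A R^(2/3) = 0.7175 — short.
Try y = 1.09 m: A R^(2/3) = 1.16 — ≈ 1.158.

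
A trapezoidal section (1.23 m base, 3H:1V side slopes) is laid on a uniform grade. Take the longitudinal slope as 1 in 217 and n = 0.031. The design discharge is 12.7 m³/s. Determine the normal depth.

Manning's equation rearranged: A R^(2/3) = nQ / (1·√S) = 0.031 × 12.7 / (√0.004608) = 5.8.
Trying y = 0.968 m: A R^(2/3) = 2.668 — too small.
Trying y = 1.55 m: A R^(2/3) = 8.024 — too large.
Trying y = 1.35 m: A R^(2/3) = 5.777 — matches.

y_n = 1.35 m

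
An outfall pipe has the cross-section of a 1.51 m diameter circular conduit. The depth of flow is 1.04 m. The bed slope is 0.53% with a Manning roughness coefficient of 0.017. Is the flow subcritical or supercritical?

subcritical

For a circular section of diameter D = 1.51 m at depth y = 1.04 m, the central angle is θ = 2 arccos(1 − 2y/D) = 3.916 rad. Then A = (D²/8)(θ − sin θ) = 1.315 m² and P = Dθ/2 = 2.956 m.
Hydraulic radius R = A/P = 1.315/2.956 = 0.4449 m.
V = (1/n) R^(2/3) √S = (1/0.017) × 0.4449^(2/3) × √0.0053 = 2.496 m/s. Hydraulic depth D_h = A/T = 1.315/1.398 = 0.9406 m.
Froude number Fr = V/√(g·D_h) = 2.496/√(9.81×0.9406) = 0.822, which is less than 1, so the flow is subcritical.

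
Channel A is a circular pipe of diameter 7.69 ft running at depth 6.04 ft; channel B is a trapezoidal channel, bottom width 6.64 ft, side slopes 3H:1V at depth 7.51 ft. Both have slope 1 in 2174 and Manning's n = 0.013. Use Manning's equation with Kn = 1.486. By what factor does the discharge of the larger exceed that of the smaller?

8.07

Channel A: For a circular section of diameter D = 7.69 ft at depth y = 6.04 ft, the central angle is θ = 2 arccos(1 − 2y/D) = 4.357 rad. Then A = (D²/8)(θ − sin θ) = 39.13 ft² and P = Dθ/2 = 16.75 ft. Hydraulic radius R = A/P = 39.13/16.75 = 2.336 ft. Q_A = (1.486/0.013)·39.13·2.336^(2/3)·√0.00046 = 168.9 ft³/s.
Channel B: With bottom width b = 6.64 ft and side slope z = 3: A = (b + zy)y = (6.64 + 3×7.51)×7.51 = 219.1 ft²; P = b + 2y√(1+z²) = 6.64 + 2×7.51×3.162 = 54.14 ft. Hydraulic radius R = A/P = 219.1/54.14 = 4.046 ft. Q_B = (1.486/0.013)·219.1·4.046^(2/3)·√0.00046 = 1364 ft³/s.
The larger discharge is 1364 ft³/s and the smaller is 168.9 ft³/s; the ratio is 8.07.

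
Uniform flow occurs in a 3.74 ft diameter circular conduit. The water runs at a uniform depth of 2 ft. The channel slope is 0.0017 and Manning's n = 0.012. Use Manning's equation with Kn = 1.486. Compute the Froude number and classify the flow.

subcritical

For a circular section of diameter D = 3.74 ft at depth y = 2 ft, the central angle is θ = 2 arccos(1 − 2y/D) = 3.281 rad. Then A = (D²/8)(θ − sin θ) = 5.979 ft² and P = Dθ/2 = 6.135 ft.
Hydraulic radius R = A/P = 5.979/6.135 = 0.9745 ft.
V = (1.486/n) R^(2/3) √S = (1.486/0.012) × 0.9745^(2/3) × √0.0017 = 5.019 ft/s. Hydraulic depth D_h = A/T = 5.979/3.731 = 1.602 ft.
Froude number Fr = V/√(g·D_h) = 5.019/√(32.2×1.602) = 0.699, which is less than 1, so the flow is subcritical.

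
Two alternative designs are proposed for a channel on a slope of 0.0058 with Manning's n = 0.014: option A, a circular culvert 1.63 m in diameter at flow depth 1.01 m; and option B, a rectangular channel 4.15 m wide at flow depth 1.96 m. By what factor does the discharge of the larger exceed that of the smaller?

Channel A: For a circular section of diameter D = 1.63 m at depth y = 1.01 m, the central angle is θ = 2 arccos(1 − 2y/D) = 3.625 rad. Then A = (D²/8)(θ − sin θ) = 1.358 m² and P = Dθ/2 = 2.954 m. Hydraulic radius R = A/P = 1.358/2.954 = 0.4597 m. Q_A = (1/0.014)·1.358·0.4597^(2/3)·√0.0058 = 4.401 m³/s.
Channel B: Flow area A = b·y = 4.15 × 1.96 = 8.134 m². Wetted perimeter P = b + 2y = 4.15 + 2×1.96 = 8.07 m. Hydraulic radius R = A/P = 8.134/8.07 = 1.008 m. Q_B = (1/0.014)·8.134·1.008^(2/3)·√0.0058 = 44.48 m³/s.
The larger discharge is 44.48 m³/s and the smaller is 4.401 m³/s; the ratio is 10.1.

10.1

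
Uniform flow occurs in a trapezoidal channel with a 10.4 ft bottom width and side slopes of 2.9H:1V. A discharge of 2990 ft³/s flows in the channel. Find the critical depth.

y_c = 7.62 ft

At critical depth, Q² T / (g A³) = 1, i.e. A³/T = Q²/g = 2990²/32.2 = 277600.
Trying y = 6.04 ft: A³/T = 105500 — too small.
Trying y = 8.96 ft: A³/T = 555500 — too large.
Trying y = 7.62 ft: A³/T = 278100 — ≈ 277600.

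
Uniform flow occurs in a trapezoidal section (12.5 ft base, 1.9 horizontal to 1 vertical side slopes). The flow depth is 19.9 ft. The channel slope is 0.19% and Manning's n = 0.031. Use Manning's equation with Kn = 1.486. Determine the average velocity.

V = 9.84 ft/s

With bottom width b = 12.5 ft and side slope z = 1.9: A = (b + zy)y = (12.5 + 1.9×19.9)×19.9 = 1001 ft²; P = b + 2y√(1+z²) = 12.5 + 2×19.9×2.147 = 97.95 ft.
Hydraulic radius R = A/P = 1001/97.95 = 10.22 ft.
From Manning's equation, V = (1.486/n) R^(2/3) S^(1/2) = (1.486/0.031) × 10.22^(2/3) × 0.0019^(1/2) = 9.84 ft/s.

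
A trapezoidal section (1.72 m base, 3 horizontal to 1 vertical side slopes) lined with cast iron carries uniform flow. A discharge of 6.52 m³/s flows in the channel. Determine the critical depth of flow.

At critical depth, Q² T / (g A³) = 1, i.e. A³/T = Q²/g = 6.52²/9.81 = 4.333.
At y = 0.643 m: A³/T = 2.316 — low.
At y = 0.841 m: A³/T = 6.715 — high.
At y = 0.754 m: A³/T = 4.335 — ≈ 4.333.

y_c = 0.754 m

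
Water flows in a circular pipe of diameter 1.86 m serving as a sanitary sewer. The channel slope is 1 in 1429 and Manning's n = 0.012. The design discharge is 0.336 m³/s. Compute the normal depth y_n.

y_n = 0.384 m

Manning's equation rearranged: A R^(2/3) = nQ / (1·√S) = 0.012 × 0.336 / (√0.0006998) = 0.1524.
At y = 0.284 m: A R^(2/3) = 0.08223 — low.
At y = 0.491 m: A R^(2/3) = 0.2488 — high.
At y = 0.384 m: A R^(2/3) = 0.1523 — ≈ 0.1524.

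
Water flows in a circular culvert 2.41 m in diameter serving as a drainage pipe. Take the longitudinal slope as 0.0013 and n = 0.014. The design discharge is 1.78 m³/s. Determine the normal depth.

y_n = 0.754 m

Manning's equation rearranged: A R^(2/3) = nQ / (1·√S) = 0.014 × 1.78 / (√0.0013) = 0.6912.
At y = 0.923 m: A R^(2/3) = 1.012 — over.
At y = 0.651 m: A R^(2/3) = 0.5193 — short.
At y = 0.754 m: A R^(2/3) = 0.691 — ≈ 0.6912.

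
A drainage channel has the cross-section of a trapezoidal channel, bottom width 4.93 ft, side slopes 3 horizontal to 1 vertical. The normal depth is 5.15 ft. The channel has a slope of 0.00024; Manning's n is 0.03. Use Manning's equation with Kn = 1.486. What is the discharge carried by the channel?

With bottom width b = 4.93 ft and side slope z = 3: A = (b + zy)y = (4.93 + 3×5.15)×5.15 = 105 ft²; P = b + 2y√(1+z²) = 4.93 + 2×5.15×3.162 = 37.5 ft.
Hydraulic radius R = A/P = 105/37.5 = 2.799 ft.
Manning's equation: Q = (1.486/n) A R^(2/3) S^(1/2) = (1.486/0.03) × 105 × 2.799^(2/3) × 0.00024^(1/2) = 160 ft³/s.

Q = 160 ft³/s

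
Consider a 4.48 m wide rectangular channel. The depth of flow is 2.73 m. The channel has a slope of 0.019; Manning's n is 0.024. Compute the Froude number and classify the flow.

Flow area A = b·y = 4.48 × 2.73 = 12.23 m². Wetted perimeter P = b + 2y = 4.48 + 2×2.73 = 9.94 m.
Hydraulic radius R = A/P = 12.23/9.94 = 1.23 m.
V = (1/n) R^(2/3) √S = (1/0.024) × 1.23^(2/3) × √0.019 = 6.595 m/s. Hydraulic depth D_h = A/T = 12.23/4.48 = 2.73 m.
Froude number Fr = V/√(g·D_h) = 6.595/√(9.81×2.73) = 1.27, which is greater than 1, so the flow is supercritical.

supercritical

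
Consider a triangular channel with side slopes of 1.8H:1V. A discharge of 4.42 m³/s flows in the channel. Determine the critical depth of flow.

At critical depth, Q² T / (g A³) = 1, i.e. A³/T = Q²/g = 4.42²/9.81 = 1.991.
At y = 1.29 m: A³/T = 5.787 — over.
At y = 1.04 m: A³/T = 1.971 — matches.

y_c = 1.04 m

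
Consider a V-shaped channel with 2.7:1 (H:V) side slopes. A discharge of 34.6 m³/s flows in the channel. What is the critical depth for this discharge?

y_c = 2.02 m

At critical depth, Q² T / (g A³) = 1, i.e. A³/T = Q²/g = 34.6²/9.81 = 122.
At y = 2.4 m: A³/T = 290.2 — too large.
At y = 2.02 m: A³/T = 122.6 — matches.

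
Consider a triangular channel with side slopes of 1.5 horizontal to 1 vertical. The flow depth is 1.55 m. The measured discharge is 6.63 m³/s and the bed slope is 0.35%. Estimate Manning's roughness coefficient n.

n = 0.024

For a triangular section with side slope z = 1.5: A = zy² = 1.5×1.55² = 3.604 m²; P = 2y√(1+z²) = 2×1.55×1.803 = 5.589 m.
Hydraulic radius R = A/P = 3.604/5.589 = 0.6448 m.
Rearranging Manning's equation: n = (1/Q) A R^(2/3) S^(1/2) = (1/6.63) × 3.604 × 0.6448^(2/3) × √0.0035 = 0.024.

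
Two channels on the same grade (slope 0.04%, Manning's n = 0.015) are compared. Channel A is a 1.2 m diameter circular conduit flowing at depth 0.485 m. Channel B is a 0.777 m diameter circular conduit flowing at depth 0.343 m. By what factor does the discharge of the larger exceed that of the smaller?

Channel A: For a circular section of diameter D = 1.2 m at depth y = 0.485 m, the central angle is θ = 2 arccos(1 − 2y/D) = 2.756 rad. Then A = (D²/8)(θ − sin θ) = 0.4283 m² and P = Dθ/2 = 1.654 m. Hydraulic radius R = A/P = 0.4283/1.654 = 0.259 m. Q_A = (1/0.015)·0.4283·0.259^(2/3)·√0.0004 = 0.2321 m³/s.
Channel B: For a circular section of diameter D = 0.777 m at depth y = 0.343 m, the central angle is θ = 2 arccos(1 − 2y/D) = 2.907 rad. Then A = (D²/8)(θ − sin θ) = 0.2018 m² and P = Dθ/2 = 1.129 m. Hydraulic radius R = A/P = 0.2018/1.129 = 0.1787 m. Q_B = (1/0.015)·0.2018·0.1787^(2/3)·√0.0004 = 0.08537 m³/s.
The larger discharge is 0.2321 m³/s and the smaller is 0.08537 m³/s; the ratio is 2.72.

2.72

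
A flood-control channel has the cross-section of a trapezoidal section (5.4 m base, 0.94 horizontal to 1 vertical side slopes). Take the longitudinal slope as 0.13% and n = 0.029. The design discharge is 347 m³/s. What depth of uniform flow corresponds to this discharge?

Manning's equation rearranged: A R^(2/3) = nQ / (1·√S) = 0.029 × 347 / (√0.0013) = 279.1.
Try y = 6 m: A R^(2/3) = 138.7 — short.
Try y = 10.1 m: A R^(2/3) = 412.5 — over.
Try y = 8.42 m: A R^(2/3) = 279.3 — ≈ 279.1.

y_n = 8.42 m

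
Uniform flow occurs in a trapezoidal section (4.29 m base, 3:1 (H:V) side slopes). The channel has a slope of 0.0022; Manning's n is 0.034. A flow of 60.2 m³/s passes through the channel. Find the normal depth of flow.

Manning's equation rearranged: A R^(2/3) = nQ / (1·√S) = 0.034 × 60.2 / (√0.0022) = 43.64.
Trying y = 3.15 m: A R^(2/3) = 63.75 — over.
Trying y = 1.94 m: A R^(2/3) = 21.96 — short.
Trying y = 2.66 m: A R^(2/3) = 43.64 — ≈ 43.64.

y_n = 2.66 m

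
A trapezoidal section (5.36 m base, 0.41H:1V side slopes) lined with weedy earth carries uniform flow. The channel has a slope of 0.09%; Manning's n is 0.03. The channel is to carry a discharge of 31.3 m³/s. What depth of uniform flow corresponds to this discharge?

Manning's equation rearranged: A R^(2/3) = nQ / (1·√S) = 0.03 × 31.3 / (√0.0009) = 31.3.
Trying y = 2.44 m: A R^(2/3) = 19.97 — low.
Trying y = 4.09 m: A R^(2/3) = 46.09 — high.
Trying y = 3.23 m: A R^(2/3) = 31.35 — matches.

y_n = 3.23 m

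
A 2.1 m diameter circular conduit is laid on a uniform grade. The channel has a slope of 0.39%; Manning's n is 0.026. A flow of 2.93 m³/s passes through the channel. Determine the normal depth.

Manning's equation rearranged: A R^(2/3) = nQ / (1·√S) = 0.026 × 2.93 / (√0.0039) = 1.22.
At y = 0.775 m: A R^(2/3) = 0.6546 — short.
At y = 1.29 m: A R^(2/3) = 1.569 — over.
At y = 1.1 m: A R^(2/3) = 1.219 — matches.

y_n = 1.1 m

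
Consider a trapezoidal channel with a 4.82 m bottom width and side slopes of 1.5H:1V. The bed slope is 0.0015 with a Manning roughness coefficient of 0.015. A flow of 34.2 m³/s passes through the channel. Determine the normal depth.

y_n = 1.67 m

Manning's equation rearranged: A R^(2/3) = nQ / (1·√S) = 0.015 × 34.2 / (√0.0015) = 13.25.
Trying y = 2.06 m: A R^(2/3) = 19.71 — too large.
Trying y = 1.24 m: A R^(2/3) = 7.673 — too small.
Trying y = 1.67 m: A R^(2/3) = 13.26 — ≈ 13.25.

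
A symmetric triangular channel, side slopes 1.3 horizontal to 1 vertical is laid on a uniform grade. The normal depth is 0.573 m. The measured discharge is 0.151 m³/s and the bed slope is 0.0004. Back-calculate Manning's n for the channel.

n = 0.021

For a triangular section with side slope z = 1.3: A = zy² = 1.3×0.573² = 0.4268 m²; P = 2y√(1+z²) = 2×0.573×1.64 = 1.88 m.
Hydraulic radius R = A/P = 0.4268/1.88 = 0.2271 m.
Rearranging Manning's equation: n = (1/Q) A R^(2/3) S^(1/2) = (1/0.151) × 0.4268 × 0.2271^(2/3) × √0.0004 = 0.021.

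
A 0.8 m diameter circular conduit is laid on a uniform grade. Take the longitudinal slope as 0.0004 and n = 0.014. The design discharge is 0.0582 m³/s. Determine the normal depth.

Manning's equation rearranged: A R^(2/3) = nQ / (1·√S) = 0.014 × 0.0582 / (√0.0004) = 0.04074.
Try y = 0.189 m: A R^(2/3) = 0.02104 — short.
Try y = 0.321 m: A R^(2/3) = 0.05826 — over.
Try y = 0.265 m: A R^(2/3) = 0.04072 — ≈ 0.04074.

y_n = 0.265 m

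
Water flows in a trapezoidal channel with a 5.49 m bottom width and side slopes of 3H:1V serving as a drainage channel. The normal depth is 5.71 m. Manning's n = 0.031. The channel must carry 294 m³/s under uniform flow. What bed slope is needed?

With bottom width b = 5.49 m and side slope z = 3: A = (b + zy)y = (5.49 + 3×5.71)×5.71 = 129.2 m²; P = b + 2y√(1+z²) = 5.49 + 2×5.71×3.162 = 41.6 m.
Hydraulic radius R = A/P = 129.2/41.6 = 3.105 m.
From Manning's equation, S = [nQ / (1 A R^(2/3))]² = [0.031 × 294 / (1 × 129.2 × 3.105^(2/3))]² = 0.0011.

S = 0.0011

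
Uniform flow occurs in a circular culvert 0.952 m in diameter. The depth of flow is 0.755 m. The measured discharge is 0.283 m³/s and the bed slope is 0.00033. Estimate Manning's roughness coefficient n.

n = 0.017

For a circular section of diameter D = 0.952 m at depth y = 0.755 m, the central angle is θ = 2 arccos(1 − 2y/D) = 4.394 rad. Then A = (D²/8)(θ − sin θ) = 0.6054 m² and P = Dθ/2 = 2.092 m.
Hydraulic radius R = A/P = 0.6054/2.092 = 0.2894 m.
Rearranging Manning's equation: n = (1/Q) A R^(2/3) S^(1/2) = (1/0.283) × 0.6054 × 0.2894^(2/3) × √0.00033 = 0.017.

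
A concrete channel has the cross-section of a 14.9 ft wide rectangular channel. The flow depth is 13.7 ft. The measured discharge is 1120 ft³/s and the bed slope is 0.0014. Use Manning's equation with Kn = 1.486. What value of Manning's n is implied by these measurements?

Flow area A = b·y = 14.9 × 13.7 = 204.1 ft². Wetted perimeter P = b + 2y = 14.9 + 2×13.7 = 42.3 ft.
Hydraulic radius R = A/P = 204.1/42.3 = 4.826 ft.
Rearranging Manning's equation: n = (1.486/Q) A R^(2/3) S^(1/2) = (1.486/1120) × 204.1 × 4.826^(2/3) × √0.0014 = 0.0289.

n = 0.0289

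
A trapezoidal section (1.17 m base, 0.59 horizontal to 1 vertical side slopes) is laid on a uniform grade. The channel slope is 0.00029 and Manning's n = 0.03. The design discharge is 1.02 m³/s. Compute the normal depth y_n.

Manning's equation rearranged: A R^(2/3) = nQ / (1·√S) = 0.03 × 1.02 / (√0.00029) = 1.797.
Try y = 1.66 m: A R^(2/3) = 2.84 — high.
Try y = 1 m: A R^(2/3) = 1.115 — low.
Try y = 1.3 m: A R^(2/3) = 1.794 — matches.

y_n = 1.3 m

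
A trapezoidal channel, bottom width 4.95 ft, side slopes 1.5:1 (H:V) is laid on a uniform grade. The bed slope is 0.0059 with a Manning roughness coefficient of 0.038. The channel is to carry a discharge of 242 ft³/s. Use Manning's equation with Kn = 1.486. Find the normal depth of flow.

Manning's equation rearranged: A R^(2/3) = nQ / (1.486·√S) = 0.038 × 242 / (1.486 × √0.0059) = 80.57.
Trying y = 3.11 ft: A R^(2/3) = 45.06 — short.
Trying y = 5.21 ft: A R^(2/3) = 132.2 — over.
Trying y = 4.13 ft: A R^(2/3) = 80.66 — ≈ 80.57.

y_n = 4.13 ft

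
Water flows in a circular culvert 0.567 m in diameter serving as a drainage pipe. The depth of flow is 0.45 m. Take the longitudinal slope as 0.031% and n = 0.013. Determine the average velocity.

V = 0.42 m/s

For a circular section of diameter D = 0.567 m at depth y = 0.45 m, the central angle is θ = 2 arccos(1 − 2y/D) = 4.397 rad. Then A = (D²/8)(θ − sin θ) = 0.2149 m² and P = Dθ/2 = 1.247 m.
Hydraulic radius R = A/P = 0.2149/1.247 = 0.1724 m.
From Manning's equation, V = (1/n) R^(2/3) S^(1/2) = (1/0.013) × 0.1724^(2/3) × 0.00031^(1/2) = 0.42 m/s.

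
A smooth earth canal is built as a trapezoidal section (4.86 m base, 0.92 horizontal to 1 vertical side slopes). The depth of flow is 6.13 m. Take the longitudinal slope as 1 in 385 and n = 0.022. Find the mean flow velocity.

V = 4.81 m/s

With bottom width b = 4.86 m and side slope z = 0.92: A = (b + zy)y = (4.86 + 0.92×6.13)×6.13 = 64.36 m²; P = b + 2y√(1+z²) = 4.86 + 2×6.13×1.359 = 21.52 m.
Hydraulic radius R = A/P = 64.36/21.52 = 2.991 m.
From Manning's equation, V = (1/n) R^(2/3) S^(1/2) = (1/0.022) × 2.991^(2/3) × 0.002597^(1/2) = 4.81 m/s.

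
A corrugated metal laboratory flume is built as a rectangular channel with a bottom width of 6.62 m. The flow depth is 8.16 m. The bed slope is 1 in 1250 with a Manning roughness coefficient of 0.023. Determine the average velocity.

Flow area A = b·y = 6.62 × 8.16 = 54.02 m². Wetted perimeter P = b + 2y = 6.62 + 2×8.16 = 22.94 m.
Hydraulic radius R = A/P = 54.02/22.94 = 2.355 m.
From Manning's equation, V = (1/n) R^(2/3) S^(1/2) = (1/0.023) × 2.355^(2/3) × 0.0008^(1/2) = 2.18 m/s.

V = 2.18 m/s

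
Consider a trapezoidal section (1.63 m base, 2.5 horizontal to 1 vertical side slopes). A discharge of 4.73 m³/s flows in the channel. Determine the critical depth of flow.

y_c = 0.678 m

At critical depth, Q² T / (g A³) = 1, i.e. A³/T = Q²/g = 4.73²/9.81 = 2.281.
Trying y = 0.748 m: A³/T = 3.341 — too large.
Trying y = 0.476 m: A³/T = 0.6031 — too small.
Trying y = 0.678 m: A³/T = 2.282 — ≈ 2.281.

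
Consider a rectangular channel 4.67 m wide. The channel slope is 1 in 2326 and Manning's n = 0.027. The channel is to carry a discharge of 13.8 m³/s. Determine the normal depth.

Manning's equation rearranged: A R^(2/3) = nQ / (1·√S) = 0.027 × 13.8 / (√0.0004299) = 17.97.
At y = 3.46 m: A R^(2/3) = 20.17 — high.
At y = 2.57 m: A R^(2/3) = 13.73 — low.
At y = 3.16 m: A R^(2/3) = 17.96 — close enough.

y_n = 3.16 m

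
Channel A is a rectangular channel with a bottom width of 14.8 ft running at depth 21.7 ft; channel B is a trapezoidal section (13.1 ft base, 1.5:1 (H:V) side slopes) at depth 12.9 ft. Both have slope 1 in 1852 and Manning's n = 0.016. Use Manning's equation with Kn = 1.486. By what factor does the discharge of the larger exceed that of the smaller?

Channel A: Flow area A = b·y = 14.8 × 21.7 = 321.2 ft². Wetted perimeter P = b + 2y = 14.8 + 2×21.7 = 58.2 ft. Hydraulic radius R = A/P = 321.2/58.2 = 5.518 ft. Q_A = (1.486/0.016)·321.2·5.518^(2/3)·√0.00054 = 2164 ft³/s.
Channel B: With bottom width b = 13.1 ft and side slope z = 1.5: A = (b + zy)y = (13.1 + 1.5×12.9)×12.9 = 418.6 ft²; P = b + 2y√(1+z²) = 13.1 + 2×12.9×1.803 = 59.61 ft. Hydraulic radius R = A/P = 418.6/59.61 = 7.022 ft. Q_B = (1.486/0.016)·418.6·7.022^(2/3)·√0.00054 = 3313 ft³/s.
The larger discharge is 3313 ft³/s and the smaller is 2164 ft³/s; the ratio is 1.53.

1.53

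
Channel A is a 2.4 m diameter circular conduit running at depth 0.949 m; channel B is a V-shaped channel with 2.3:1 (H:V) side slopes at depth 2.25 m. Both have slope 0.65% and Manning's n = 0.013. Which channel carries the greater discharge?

Channel A: For a circular section of diameter D = 2.4 m at depth y = 0.949 m, the central angle is θ = 2 arccos(1 − 2y/D) = 2.72 rad. Then A = (D²/8)(θ − sin θ) = 1.664 m² and P = Dθ/2 = 3.264 m. Hydraulic radius R = A/P = 1.664/3.264 = 0.5098 m. Q_A = (1/0.013)·1.664·0.5098^(2/3)·√0.0065 = 6.585 m³/s.
Channel B: For a triangular section with side slope z = 2.3: A = zy² = 2.3×2.25² = 11.64 m²; P = 2y√(1+z²) = 2×2.25×2.508 = 11.29 m. Hydraulic radius R = A/P = 11.64/11.29 = 1.032 m. Q_B = (1/0.013)·11.64·1.032^(2/3)·√0.0065 = 73.73 m³/s.
Q_A = 6.585 m³/s vs Q_B = 73.73 m³/s, so channel B carries more.

channel B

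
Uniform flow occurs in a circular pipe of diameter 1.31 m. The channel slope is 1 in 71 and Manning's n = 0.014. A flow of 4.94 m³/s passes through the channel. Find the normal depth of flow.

Manning's equation rearranged: A R^(2/3) = nQ / (1·√S) = 0.014 × 4.94 / (√0.01408) = 0.5828.
Try y = 1.08 m: A R^(2/3) = 0.6437 — high.
Try y = 0.815 m: A R^(2/3) = 0.4544 — low.
Try y = 0.981 m: A R^(2/3) = 0.5829 — ≈ 0.5828.

y_n = 0.981 m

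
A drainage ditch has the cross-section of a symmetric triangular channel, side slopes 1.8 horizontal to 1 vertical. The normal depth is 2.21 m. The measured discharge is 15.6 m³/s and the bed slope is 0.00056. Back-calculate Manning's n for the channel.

For a triangular section with side slope z = 1.8: A = zy² = 1.8×2.21² = 8.791 m²; P = 2y√(1+z²) = 2×2.21×2.059 = 9.101 m.
Hydraulic radius R = A/P = 8.791/9.101 = 0.9659 m.
Rearranging Manning's equation: n = (1/Q) A R^(2/3) S^(1/2) = (1/15.6) × 8.791 × 0.9659^(2/3) × √0.00056 = 0.013.

n = 0.013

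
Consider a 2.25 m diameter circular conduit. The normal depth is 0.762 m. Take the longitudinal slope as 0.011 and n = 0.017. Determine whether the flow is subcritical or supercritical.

For a circular section of diameter D = 2.25 m at depth y = 0.762 m, the central angle is θ = 2 arccos(1 − 2y/D) = 2.485 rad. Then A = (D²/8)(θ − sin θ) = 1.186 m² and P = Dθ/2 = 2.795 m.
Hydraulic radius R = A/P = 1.186/2.795 = 0.4242 m.
V = (1/n) R^(2/3) √S = (1/0.017) × 0.4242^(2/3) × √0.011 = 3.483 m/s. Hydraulic depth D_h = A/T = 1.186/2.13 = 0.5568 m.
Froude number Fr = V/√(g·D_h) = 3.483/√(9.81×0.5568) = 1.49, which is greater than 1, so the flow is supercritical.

supercritical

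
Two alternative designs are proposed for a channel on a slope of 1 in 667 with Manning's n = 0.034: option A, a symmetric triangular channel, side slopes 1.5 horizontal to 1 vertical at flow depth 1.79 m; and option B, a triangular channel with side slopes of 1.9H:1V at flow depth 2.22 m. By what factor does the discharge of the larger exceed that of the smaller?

Channel A: For a triangular section with side slope z = 1.5: A = zy² = 1.5×1.79² = 4.806 m²; P = 2y√(1+z²) = 2×1.79×1.803 = 6.454 m. Hydraulic radius R = A/P = 4.806/6.454 = 0.7447 m. Q_A = (1/0.034)·4.806·0.7447^(2/3)·√0.001499 = 4.497 m³/s.
Channel B: For a triangular section with side slope z = 1.9: A = zy² = 1.9×2.22² = 9.364 m²; P = 2y√(1+z²) = 2×2.22×2.147 = 9.533 m. Hydraulic radius R = A/P = 9.364/9.533 = 0.9823 m. Q_B = (1/0.034)·9.364·0.9823^(2/3)·√0.001499 = 10.54 m³/s.
The larger discharge is 10.54 m³/s and the smaller is 4.497 m³/s; the ratio is 2.34.

2.34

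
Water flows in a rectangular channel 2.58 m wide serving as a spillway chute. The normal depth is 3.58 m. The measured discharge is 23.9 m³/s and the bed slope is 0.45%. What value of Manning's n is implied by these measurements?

Flow area A = b·y = 2.58 × 3.58 = 9.236 m². Wetted perimeter P = b + 2y = 2.58 + 2×3.58 = 9.74 m.
Hydraulic radius R = A/P = 9.236/9.74 = 0.9483 m.
Rearranging Manning's equation: n = (1/Q) A R^(2/3) S^(1/2) = (1/23.9) × 9.236 × 0.9483^(2/3) × √0.0045 = 0.025.

n = 0.025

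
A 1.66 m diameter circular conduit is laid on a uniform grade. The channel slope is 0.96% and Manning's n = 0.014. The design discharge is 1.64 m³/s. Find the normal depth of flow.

y_n = 0.496 m

Manning's equation rearranged: A R^(2/3) = nQ / (1·√S) = 0.014 × 1.64 / (√0.0096) = 0.2343.
Try y = 0.383 m: A R^(2/3) = 0.1406 — low.
Try y = 0.624 m: A R^(2/3) = 0.3619 — high.
Try y = 0.496 m: A R^(2/3) = 0.234 — matches.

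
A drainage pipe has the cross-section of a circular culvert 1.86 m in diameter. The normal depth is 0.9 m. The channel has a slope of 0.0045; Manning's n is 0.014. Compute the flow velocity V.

For a circular section of diameter D = 1.86 m at depth y = 0.9 m, the central angle is θ = 2 arccos(1 − 2y/D) = 3.077 rad. Then A = (D²/8)(θ − sin θ) = 1.303 m² and P = Dθ/2 = 2.862 m.
Hydraulic radius R = A/P = 1.303/2.862 = 0.4553 m.
From Manning's equation, V = (1/n) R^(2/3) S^(1/2) = (1/0.014) × 0.4553^(2/3) × 0.0045^(1/2) = 2.84 m/s.

V = 2.84 m/s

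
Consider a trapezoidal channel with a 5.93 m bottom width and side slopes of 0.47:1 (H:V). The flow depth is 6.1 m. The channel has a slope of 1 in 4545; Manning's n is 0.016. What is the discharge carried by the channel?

With bottom width b = 5.93 m and side slope z = 0.47: A = (b + zy)y = (5.93 + 0.47×6.1)×6.1 = 53.66 m²; P = b + 2y√(1+z²) = 5.93 + 2×6.1×1.105 = 19.41 m.
Hydraulic radius R = A/P = 53.66/19.41 = 2.765 m.
Manning's equation: Q = (1/n) A R^(2/3) S^(1/2) = (1/0.016) × 53.66 × 2.765^(2/3) × 0.00022^(1/2) = 98 m³/s.

Q = 98 m³/s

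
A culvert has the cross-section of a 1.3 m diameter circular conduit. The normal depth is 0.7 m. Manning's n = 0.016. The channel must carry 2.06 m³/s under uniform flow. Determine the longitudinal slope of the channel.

S = 0.00862

For a circular section of diameter D = 1.3 m at depth y = 0.7 m, the central angle is θ = 2 arccos(1 − 2y/D) = 3.296 rad. Then A = (D²/8)(θ − sin θ) = 0.7286 m² and P = Dθ/2 = 2.142 m.
Hydraulic radius R = A/P = 0.7286/2.142 = 0.3401 m.
From Manning's equation, S = [nQ / (1 A R^(2/3))]² = [0.016 × 2.06 / (1 × 0.7286 × 0.3401^(2/3))]² = 0.00862.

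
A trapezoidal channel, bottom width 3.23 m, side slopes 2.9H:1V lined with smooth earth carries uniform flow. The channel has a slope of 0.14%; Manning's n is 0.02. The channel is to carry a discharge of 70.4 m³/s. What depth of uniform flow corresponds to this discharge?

Manning's equation rearranged: A R^(2/3) = nQ / (1·√S) = 0.02 × 70.4 / (√0.0014) = 37.63.
Trying y = 3.3 m: A R^(2/3) = 62.49 — over.
Trying y = 1.93 m: A R^(2/3) = 18.49 — short.
Trying y = 2.65 m: A R^(2/3) = 37.64 — ≈ 37.63.

y_n = 2.65 m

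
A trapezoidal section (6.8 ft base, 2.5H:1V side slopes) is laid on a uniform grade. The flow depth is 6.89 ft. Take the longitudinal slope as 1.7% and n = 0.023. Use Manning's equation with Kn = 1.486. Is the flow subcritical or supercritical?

supercritical

With bottom width b = 6.8 ft and side slope z = 2.5: A = (b + zy)y = (6.8 + 2.5×6.89)×6.89 = 165.5 ft²; P = b + 2y√(1+z²) = 6.8 + 2×6.89×2.693 = 43.9 ft.
Hydraulic radius R = A/P = 165.5/43.9 = 3.77 ft.
V = (1.486/n) R^(2/3) √S = (1.486/0.023) × 3.77^(2/3) × √0.017 = 20.41 ft/s. Hydraulic depth D_h = A/T = 165.5/41.25 = 4.013 ft.
Froude number Fr = V/√(g·D_h) = 20.41/√(32.2×4.013) = 1.8, which is greater than 1, so the flow is supercritical.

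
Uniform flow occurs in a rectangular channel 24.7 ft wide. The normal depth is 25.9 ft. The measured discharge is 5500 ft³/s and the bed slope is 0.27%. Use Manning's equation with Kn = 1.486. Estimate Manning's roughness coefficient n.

Flow area A = b·y = 24.7 × 25.9 = 639.7 ft². Wetted perimeter P = b + 2y = 24.7 + 2×25.9 = 76.5 ft.
Hydraulic radius R = A/P = 639.7/76.5 = 8.362 ft.
Rearranging Manning's equation: n = (1.486/Q) A R^(2/3) S^(1/2) = (1.486/5500) × 639.7 × 8.362^(2/3) × √0.0027 = 0.037.

n = 0.037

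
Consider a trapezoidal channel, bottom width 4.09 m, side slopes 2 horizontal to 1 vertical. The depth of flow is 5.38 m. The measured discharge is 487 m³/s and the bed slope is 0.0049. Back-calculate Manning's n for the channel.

With bottom width b = 4.09 m and side slope z = 2: A = (b + zy)y = (4.09 + 2×5.38)×5.38 = 79.89 m²; P = b + 2y√(1+z²) = 4.09 + 2×5.38×2.236 = 28.15 m.
Hydraulic radius R = A/P = 79.89/28.15 = 2.838 m.
Rearranging Manning's equation: n = (1/Q) A R^(2/3) S^(1/2) = (1/487) × 79.89 × 2.838^(2/3) × √0.0049 = 0.023.

n = 0.023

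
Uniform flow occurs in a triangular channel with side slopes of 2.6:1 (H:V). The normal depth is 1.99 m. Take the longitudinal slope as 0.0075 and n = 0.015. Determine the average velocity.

V = 5.5 m/s

For a triangular section with side slope z = 2.6: A = zy² = 2.6×1.99² = 10.3 m²; P = 2y√(1+z²) = 2×1.99×2.786 = 11.09 m.
Hydraulic radius R = A/P = 10.3/11.09 = 0.9287 m.
From Manning's equation, V = (1/n) R^(2/3) S^(1/2) = (1/0.015) × 0.9287^(2/3) × 0.0075^(1/2) = 5.5 m/s.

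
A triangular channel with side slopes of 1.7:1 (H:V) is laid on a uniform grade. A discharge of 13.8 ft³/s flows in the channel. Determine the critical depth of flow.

y_c = 1.33 ft

At critical depth, Q² T / (g A³) = 1, i.e. A³/T = Q²/g = 13.8²/32.2 = 5.914.
At y = 1.54 ft: A³/T = 12.52 — high.
At y = 1.33 ft: A³/T = 6.013 — matches.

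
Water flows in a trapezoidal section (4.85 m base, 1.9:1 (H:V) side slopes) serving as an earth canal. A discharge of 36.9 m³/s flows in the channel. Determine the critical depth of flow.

y_c = 1.48 m

At critical depth, Q² T / (g A³) = 1, i.e. A³/T = Q²/g = 36.9²/9.81 = 138.8.
Try y = 1.63 m: A³/T = 196.8 — high.
Try y = 1.17 m: A³/T = 60.96 — low.
Try y = 1.48 m: A³/T = 139.2 — matches.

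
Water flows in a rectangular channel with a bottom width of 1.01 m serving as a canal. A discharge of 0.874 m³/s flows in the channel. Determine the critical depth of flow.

For a rectangular channel, critical depth y_c = (q²/g)^(1/3) where q = Q/b = 0.874/1.01 = 0.8653 m²/s.
So y_c = (0.8653²/9.81)^(1/3) = 0.424 m.

y_c = 0.424 m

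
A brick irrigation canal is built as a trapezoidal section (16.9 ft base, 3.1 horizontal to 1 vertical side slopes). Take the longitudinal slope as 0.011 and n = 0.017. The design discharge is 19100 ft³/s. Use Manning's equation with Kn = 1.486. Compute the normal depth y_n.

y_n = 11.4 ft

Manning's equation rearranged: A R^(2/3) = nQ / (1.486·√S) = 0.017 × 19100 / (1.486 × √0.011) = 2083.
Try y = 8.95 ft: A R^(2/3) = 1217 — short.
Try y = 13.2 ft: A R^(2/3) = 2903 — over.
Try y = 11.4 ft: A R^(2/3) = 2081 — matches.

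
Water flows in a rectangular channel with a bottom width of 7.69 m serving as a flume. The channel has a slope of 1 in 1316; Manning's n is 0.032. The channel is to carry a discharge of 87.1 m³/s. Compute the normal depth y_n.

y_n = 7.14 m

Manning's equation rearranged: A R^(2/3) = nQ / (1·√S) = 0.032 × 87.1 / (√0.0007599) = 101.1.
Try y = 6.27 m: A R^(2/3) = 86.03 — short.
Try y = 8.66 m: A R^(2/3) = 127.9 — over.
Try y = 7.14 m: A R^(2/3) = 101.1 — close enough.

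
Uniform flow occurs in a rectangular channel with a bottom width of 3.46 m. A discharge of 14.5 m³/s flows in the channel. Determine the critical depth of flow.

y_c = 1.21 m

For a rectangular channel, critical depth y_c = (q²/g)^(1/3) where q = Q/b = 14.5/3.46 = 4.191 m²/s.
So y_c = (4.191²/9.81)^(1/3) = 1.21 m.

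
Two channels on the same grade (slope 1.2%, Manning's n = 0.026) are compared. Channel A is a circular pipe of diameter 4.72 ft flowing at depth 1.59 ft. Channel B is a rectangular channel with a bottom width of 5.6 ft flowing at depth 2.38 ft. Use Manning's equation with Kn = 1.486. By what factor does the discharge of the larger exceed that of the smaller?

3.3

Channel A: For a circular section of diameter D = 4.72 ft at depth y = 1.59 ft, the central angle is θ = 2 arccos(1 − 2y/D) = 2.477 rad. Then A = (D²/8)(θ − sin θ) = 5.18 ft² and P = Dθ/2 = 5.845 ft. Hydraulic radius R = A/P = 5.18/5.845 = 0.8861 ft. Q_A = (1.486/0.026)·5.18·0.8861^(2/3)·√0.012 = 29.92 ft³/s.
Channel B: Flow area A = b·y = 5.6 × 2.38 = 13.33 ft². Wetted perimeter P = b + 2y = 5.6 + 2×2.38 = 10.36 ft. Hydraulic radius R = A/P = 13.33/10.36 = 1.286 ft. Q_B = (1.486/0.026)·13.33·1.286^(2/3)·√0.012 = 98.7 ft³/s.
The larger discharge is 98.7 ft³/s and the smaller is 29.92 ft³/s; the ratio is 3.3.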